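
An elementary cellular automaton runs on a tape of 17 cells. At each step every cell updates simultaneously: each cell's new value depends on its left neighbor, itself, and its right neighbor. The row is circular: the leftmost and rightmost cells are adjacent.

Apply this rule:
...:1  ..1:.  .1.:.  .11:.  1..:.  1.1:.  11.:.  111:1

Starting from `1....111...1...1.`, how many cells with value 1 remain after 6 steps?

..11..1..1...1...
1..........1...11
..11111111...1..1
...111111..1.....
11..1111.....1111
1....11..111..111
count of 1: 9

9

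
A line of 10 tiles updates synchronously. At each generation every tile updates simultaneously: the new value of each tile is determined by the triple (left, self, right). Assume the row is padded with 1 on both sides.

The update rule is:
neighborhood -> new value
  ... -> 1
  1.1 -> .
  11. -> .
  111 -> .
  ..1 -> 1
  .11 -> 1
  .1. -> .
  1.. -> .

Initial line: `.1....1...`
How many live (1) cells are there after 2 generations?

...111..11
.111...11.
count of 1: 5

5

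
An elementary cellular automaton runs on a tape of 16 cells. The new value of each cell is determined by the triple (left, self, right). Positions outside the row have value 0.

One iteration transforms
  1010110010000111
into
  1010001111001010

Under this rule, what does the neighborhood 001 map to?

At position 7 the neighborhood is 001; the next row has 1 there.

1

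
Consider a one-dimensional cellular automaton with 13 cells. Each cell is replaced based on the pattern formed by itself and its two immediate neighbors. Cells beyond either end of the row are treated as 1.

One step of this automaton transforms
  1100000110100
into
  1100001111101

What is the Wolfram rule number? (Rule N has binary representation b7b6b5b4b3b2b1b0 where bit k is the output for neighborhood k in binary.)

position 0: 111 → 1  (bit 7 = 1)
position 1: 110 → 1  (bit 6 = 1)
position 9: 101 → 1  (bit 5 = 1)
position 2: 100 → 0  (bit 4 = 0)
position 7: 011 → 1  (bit 3 = 1)
position 10: 010 → 1  (bit 2 = 1)
position 6: 001 → 1  (bit 1 = 1)
position 3: 000 → 0  (bit 0 = 0)
bits b7..b0 = 11101110 = 238

238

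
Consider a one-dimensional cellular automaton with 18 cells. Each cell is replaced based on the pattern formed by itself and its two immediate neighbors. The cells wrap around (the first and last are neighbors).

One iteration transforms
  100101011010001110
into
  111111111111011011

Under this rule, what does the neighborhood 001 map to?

1

At position 2 the neighborhood is 001; the next row has 1 there.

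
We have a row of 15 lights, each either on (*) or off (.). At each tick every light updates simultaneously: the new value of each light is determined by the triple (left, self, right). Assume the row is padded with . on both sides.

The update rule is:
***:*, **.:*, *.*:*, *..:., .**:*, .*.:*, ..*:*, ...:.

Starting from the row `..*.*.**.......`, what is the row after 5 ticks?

.*******.......
********.......
********.......  (fixed point — unchanged through tick 5)

********.......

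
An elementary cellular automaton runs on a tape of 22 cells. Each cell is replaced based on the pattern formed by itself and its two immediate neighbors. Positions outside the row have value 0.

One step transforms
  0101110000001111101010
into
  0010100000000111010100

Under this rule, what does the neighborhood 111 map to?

1

At position 4 the neighborhood is 111; the next row has 1 there.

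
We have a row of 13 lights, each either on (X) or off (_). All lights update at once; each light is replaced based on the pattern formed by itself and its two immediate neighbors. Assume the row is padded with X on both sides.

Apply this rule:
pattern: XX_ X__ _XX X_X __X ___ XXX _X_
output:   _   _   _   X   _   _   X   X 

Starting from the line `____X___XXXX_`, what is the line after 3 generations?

____X____XX_X
____X______X_
____X______XX

____X______XX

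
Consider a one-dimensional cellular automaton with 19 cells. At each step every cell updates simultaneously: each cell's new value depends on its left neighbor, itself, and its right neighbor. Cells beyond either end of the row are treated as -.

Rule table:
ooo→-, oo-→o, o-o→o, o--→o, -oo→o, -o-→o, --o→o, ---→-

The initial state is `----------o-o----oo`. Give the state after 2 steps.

step 1: ---------ooooo--ooo
step 2: --------oo---oooo-o

--------oo---oooo-o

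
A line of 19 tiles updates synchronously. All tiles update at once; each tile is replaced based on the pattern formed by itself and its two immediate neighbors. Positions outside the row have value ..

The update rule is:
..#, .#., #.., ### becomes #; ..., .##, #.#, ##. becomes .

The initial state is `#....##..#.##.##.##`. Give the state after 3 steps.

.#.###..#.##.......

##..#..###.........
..#####.#.#........
.#.###..#.##.......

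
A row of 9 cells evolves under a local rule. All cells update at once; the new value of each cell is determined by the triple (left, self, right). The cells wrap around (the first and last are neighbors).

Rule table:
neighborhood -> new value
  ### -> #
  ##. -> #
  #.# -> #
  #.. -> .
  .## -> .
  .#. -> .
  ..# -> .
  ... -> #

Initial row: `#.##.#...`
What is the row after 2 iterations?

.#.##..#.
..#.#....

..#.#....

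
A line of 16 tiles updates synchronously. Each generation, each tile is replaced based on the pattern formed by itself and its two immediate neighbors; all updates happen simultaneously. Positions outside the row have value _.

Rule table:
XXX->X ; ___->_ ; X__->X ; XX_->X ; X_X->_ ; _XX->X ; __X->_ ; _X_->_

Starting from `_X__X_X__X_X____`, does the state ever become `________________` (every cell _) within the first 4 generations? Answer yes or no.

no

__X____X____X___
___X____X____X__
____X____X____X_
_____X____X____X
generation 4 is _____X____X____X, still not uniform _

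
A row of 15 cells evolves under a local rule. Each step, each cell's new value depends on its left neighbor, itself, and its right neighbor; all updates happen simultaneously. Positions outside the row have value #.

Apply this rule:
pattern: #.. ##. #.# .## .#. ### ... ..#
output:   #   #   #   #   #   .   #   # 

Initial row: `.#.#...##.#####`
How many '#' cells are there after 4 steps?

###########....
..........#####
###########....  (repeats step 1; period 2)
step 4: ..........#####
count of #: 5

5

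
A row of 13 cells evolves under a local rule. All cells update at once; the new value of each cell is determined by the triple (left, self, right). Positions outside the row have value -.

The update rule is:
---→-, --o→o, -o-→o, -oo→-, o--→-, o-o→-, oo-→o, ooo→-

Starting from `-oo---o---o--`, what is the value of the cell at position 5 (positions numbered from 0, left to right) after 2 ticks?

o-o--oo--oo--
o-o-o-o-o-o--
position 5 holds -

-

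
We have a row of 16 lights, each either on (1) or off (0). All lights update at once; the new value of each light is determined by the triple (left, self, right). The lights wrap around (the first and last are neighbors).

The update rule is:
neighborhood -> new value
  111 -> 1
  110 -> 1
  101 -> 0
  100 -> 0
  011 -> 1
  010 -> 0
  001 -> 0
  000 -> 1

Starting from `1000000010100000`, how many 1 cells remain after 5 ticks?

11

tick 1: 0011111000001110
tick 2: 1011111011101110
tick 3: 0011111011101110
tick 4: 1011111011101110  (repeats tick 2; period 2)
tick 5: 0011111011101110
count of 1: 11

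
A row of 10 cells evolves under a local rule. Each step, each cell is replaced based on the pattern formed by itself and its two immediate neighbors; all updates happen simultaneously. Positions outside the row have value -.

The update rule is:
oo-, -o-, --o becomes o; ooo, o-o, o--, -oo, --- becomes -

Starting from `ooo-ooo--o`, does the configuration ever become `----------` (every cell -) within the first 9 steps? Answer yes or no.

--o---o-oo
-oo--oo--o
o-o-o-o-oo
o-o-o-o--o
o-o-o-o-oo  (repeats step 3; period 2)
step 9: o-o-o-o-oo
step 9 is o-o-o-o-oo, still not uniform -

no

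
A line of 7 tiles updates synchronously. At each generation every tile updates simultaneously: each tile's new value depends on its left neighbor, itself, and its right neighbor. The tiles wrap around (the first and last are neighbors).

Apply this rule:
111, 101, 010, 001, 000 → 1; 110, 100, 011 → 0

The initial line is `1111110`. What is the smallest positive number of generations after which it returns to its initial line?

28

0111101
1011011
0100101
1101111
1010111
0111011
1010100
1111101
1111010
0110111
1001010
1011111
0101111
1110110
0101001
1111011
1110101
1101110
0010101
0111111
1011110
1101101
1010010
1110111
1101011
1011101
0101010
1111110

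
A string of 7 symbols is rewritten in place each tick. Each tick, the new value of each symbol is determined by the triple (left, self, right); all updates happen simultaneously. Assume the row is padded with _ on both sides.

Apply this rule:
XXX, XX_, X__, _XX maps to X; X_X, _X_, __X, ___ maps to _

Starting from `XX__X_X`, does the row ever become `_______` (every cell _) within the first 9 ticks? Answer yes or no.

no

XXX____
XXXX___
XXXXX__
XXXXXX_
XXXXXXX
XXXXXXX  (fixed point — unchanged through tick 9)
tick 9 is XXXXXXX, still not uniform _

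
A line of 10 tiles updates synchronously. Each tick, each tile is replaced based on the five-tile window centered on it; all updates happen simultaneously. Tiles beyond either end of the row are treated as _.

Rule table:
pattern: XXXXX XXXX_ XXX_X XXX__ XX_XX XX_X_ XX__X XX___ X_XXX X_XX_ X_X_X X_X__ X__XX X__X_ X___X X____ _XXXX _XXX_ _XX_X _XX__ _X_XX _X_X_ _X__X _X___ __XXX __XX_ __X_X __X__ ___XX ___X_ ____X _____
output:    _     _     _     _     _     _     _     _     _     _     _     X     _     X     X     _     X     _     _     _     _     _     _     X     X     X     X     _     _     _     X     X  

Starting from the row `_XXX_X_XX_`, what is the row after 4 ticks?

_X________
__X_XXXXXX
X_X__X____
X_X_X_X_XX

X_X_X_X_XX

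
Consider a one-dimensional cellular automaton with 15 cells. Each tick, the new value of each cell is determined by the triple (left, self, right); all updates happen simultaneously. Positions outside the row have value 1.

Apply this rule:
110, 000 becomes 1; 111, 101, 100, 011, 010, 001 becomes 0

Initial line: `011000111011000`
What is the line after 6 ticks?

tick 1: 001010001001010
tick 2: 000000100000000
tick 3: 011110001111110
tick 4: 000010100000010
tick 5: 011000001111000
tick 6: 001011100001010

001011100001010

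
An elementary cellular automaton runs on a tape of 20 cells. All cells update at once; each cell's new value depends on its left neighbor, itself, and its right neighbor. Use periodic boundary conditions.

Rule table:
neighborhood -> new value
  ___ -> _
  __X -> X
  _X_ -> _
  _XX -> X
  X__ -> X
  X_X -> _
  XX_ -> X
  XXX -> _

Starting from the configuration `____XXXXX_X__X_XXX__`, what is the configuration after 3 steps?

___XX___X__XX__X_XX_
__XXXX_X_XXXXXX__XXX
XXX__X___X____XXXX_X

XXX__X___X____XXXX_X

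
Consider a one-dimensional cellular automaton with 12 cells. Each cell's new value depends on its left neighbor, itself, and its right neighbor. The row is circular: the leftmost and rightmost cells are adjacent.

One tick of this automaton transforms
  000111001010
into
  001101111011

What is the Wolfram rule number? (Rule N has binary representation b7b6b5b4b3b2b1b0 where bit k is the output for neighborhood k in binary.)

position 4: 111 → 0  (bit 7 = 0)
position 5: 110 → 1  (bit 6 = 1)
position 9: 101 → 0  (bit 5 = 0)
position 6: 100 → 1  (bit 4 = 1)
position 3: 011 → 1  (bit 3 = 1)
position 8: 010 → 1  (bit 2 = 1)
position 2: 001 → 1  (bit 1 = 1)
position 0: 000 → 0  (bit 0 = 0)
bits b7..b0 = 01011110 = 94

94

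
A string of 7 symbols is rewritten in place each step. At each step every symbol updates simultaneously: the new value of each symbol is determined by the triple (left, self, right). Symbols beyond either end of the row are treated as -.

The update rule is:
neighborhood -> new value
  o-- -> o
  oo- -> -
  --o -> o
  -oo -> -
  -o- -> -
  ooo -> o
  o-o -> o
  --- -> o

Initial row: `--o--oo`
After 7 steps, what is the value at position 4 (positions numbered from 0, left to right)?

o

oo-oo--
--o--oo  (repeats step 0; period 2)
step 7: oo-oo--
position 4 holds o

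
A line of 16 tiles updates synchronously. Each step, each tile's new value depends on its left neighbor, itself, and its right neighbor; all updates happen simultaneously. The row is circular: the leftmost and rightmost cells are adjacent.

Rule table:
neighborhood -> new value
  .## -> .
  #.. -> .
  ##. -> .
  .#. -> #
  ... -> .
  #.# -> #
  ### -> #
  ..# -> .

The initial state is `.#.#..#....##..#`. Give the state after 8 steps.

.#....#.........

####..#........#
###...#.........
.#....#.........
.#....#.........  (fixed point — unchanged through step 8)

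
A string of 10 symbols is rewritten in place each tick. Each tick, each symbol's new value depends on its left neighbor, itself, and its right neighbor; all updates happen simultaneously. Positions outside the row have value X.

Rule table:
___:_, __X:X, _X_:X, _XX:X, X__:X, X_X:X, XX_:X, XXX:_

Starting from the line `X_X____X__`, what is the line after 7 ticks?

XXXX__XXXX
___XXXX___
X_XX__XX_X
XXXXXXXXXX
__________
X________X
XX______XX

XX______XX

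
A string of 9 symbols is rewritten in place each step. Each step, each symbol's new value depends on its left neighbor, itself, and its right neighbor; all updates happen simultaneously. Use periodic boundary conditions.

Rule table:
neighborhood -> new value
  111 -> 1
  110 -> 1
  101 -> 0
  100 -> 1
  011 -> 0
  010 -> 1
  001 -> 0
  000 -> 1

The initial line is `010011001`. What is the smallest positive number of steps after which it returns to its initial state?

011001101
001100101
100110101
110010100
011010110
001010011
101011001
101001100
101100110
100110010
110011010
011001010
001101011
100101001
110101100
010100110
010110011
010011001

18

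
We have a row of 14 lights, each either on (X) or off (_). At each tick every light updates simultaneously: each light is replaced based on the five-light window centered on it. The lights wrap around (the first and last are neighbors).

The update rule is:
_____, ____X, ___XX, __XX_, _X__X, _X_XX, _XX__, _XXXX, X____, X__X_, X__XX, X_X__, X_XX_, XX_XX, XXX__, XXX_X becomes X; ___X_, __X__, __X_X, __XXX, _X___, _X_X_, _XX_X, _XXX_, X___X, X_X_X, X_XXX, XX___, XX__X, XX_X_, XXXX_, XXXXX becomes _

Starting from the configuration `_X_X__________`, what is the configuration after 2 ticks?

____X_X______X

tick 1: ___X_XXXXXXXXX
tick 2: ____X_X______X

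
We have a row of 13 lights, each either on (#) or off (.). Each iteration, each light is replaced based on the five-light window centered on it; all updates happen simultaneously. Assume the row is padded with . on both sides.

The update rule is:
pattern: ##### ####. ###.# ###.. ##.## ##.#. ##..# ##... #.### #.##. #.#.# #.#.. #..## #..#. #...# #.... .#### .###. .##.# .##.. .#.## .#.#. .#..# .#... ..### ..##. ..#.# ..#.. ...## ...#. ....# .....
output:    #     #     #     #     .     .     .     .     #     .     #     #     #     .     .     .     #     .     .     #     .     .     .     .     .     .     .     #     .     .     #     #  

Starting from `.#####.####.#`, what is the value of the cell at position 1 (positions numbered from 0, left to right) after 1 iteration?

.

iteration 1: ..####.####.#
position 1 holds .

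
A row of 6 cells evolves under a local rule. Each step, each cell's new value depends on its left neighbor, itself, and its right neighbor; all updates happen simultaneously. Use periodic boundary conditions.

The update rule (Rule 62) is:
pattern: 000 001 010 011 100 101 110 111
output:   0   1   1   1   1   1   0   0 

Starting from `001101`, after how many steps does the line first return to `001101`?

111011
000110
001101

3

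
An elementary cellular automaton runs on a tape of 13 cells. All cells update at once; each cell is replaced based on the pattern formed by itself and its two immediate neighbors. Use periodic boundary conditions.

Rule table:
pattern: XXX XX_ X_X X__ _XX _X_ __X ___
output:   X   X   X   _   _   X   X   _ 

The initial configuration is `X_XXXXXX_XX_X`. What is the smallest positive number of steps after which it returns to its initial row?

XX_XXXXXX_XX_
_XX_XXXXXX_XX
X_XX_XXXXXX_X
XX_XX_XXXXXX_
_XX_XX_XXXXXX
X_XX_XX_XXXXX
XX_XX_XX_XXXX
XXX_XX_XX_XXX
XXXX_XX_XX_XX
XXXXX_XX_XX_X
XXXXXX_XX_XX_
_XXXXXX_XX_XX
X_XXXXXX_XX_X

13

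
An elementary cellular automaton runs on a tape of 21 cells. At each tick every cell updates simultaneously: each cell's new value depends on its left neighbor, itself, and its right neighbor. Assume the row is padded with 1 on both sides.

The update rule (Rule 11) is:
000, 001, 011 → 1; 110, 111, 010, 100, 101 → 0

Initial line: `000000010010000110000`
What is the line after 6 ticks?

011111100100111100111
010000001001100001100
000111110011001111001
011100000110011000011
010001111100110011110
000111000001100110000

000111000001100110000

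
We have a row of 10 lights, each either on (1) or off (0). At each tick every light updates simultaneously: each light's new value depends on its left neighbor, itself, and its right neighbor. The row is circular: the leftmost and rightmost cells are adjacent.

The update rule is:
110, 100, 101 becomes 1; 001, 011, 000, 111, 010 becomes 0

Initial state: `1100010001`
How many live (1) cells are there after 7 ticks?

3

0110001000
0011000100
0001100010
0000110001
1000011000
0100001100
0010000110
count of 1: 3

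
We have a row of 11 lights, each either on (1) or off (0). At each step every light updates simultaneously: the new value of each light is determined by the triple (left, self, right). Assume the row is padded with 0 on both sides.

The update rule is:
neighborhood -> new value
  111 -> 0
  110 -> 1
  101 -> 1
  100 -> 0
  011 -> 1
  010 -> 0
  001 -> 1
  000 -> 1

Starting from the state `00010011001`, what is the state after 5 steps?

01110111110

11100111010
10101101100
01011111101
10110000110
01110111110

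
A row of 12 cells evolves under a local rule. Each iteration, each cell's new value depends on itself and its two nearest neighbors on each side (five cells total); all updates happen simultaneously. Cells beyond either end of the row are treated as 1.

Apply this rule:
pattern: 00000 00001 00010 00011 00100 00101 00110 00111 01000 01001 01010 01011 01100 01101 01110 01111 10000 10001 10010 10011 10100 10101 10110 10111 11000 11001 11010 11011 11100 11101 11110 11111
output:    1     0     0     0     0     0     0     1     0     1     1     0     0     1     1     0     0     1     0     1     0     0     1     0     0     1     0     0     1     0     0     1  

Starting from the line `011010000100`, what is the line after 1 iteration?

011000000011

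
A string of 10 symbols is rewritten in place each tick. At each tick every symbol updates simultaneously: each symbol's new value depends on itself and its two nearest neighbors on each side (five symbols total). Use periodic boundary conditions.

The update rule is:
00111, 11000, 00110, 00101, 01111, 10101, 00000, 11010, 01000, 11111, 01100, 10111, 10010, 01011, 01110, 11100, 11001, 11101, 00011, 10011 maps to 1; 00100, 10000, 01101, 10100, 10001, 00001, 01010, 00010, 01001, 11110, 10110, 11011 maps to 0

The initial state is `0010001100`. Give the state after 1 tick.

0001011110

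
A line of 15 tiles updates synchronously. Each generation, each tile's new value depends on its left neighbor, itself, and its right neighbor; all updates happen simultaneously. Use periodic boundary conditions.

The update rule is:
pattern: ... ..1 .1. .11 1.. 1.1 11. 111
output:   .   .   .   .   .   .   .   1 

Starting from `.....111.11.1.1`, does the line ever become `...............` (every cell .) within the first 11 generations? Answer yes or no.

yes

generation 1: ......1........
generation 2: ...............
all cells are . at generation 2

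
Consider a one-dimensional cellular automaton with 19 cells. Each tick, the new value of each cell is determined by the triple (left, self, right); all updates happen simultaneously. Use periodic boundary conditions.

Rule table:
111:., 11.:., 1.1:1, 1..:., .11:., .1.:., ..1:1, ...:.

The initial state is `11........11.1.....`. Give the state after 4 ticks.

.........1..1.....1
........1..1.....1.
.......1..1.....1..
......1..1.....1...

......1..1.....1...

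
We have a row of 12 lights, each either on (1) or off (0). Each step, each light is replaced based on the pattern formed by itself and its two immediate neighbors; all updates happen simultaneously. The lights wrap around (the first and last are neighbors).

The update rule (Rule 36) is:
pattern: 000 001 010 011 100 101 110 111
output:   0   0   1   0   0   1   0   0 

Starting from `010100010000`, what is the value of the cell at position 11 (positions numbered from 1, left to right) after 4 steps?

011100010000
000000010000
000000010000  (fixed point — unchanged through step 4)
position 11 holds 0

0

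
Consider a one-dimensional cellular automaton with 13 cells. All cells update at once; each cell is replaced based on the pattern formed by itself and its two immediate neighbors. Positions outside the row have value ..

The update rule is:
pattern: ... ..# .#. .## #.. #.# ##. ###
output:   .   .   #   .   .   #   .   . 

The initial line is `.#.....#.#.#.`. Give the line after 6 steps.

.#.....#####.
.#...........
.#...........  (fixed point — unchanged through step 6)

.#...........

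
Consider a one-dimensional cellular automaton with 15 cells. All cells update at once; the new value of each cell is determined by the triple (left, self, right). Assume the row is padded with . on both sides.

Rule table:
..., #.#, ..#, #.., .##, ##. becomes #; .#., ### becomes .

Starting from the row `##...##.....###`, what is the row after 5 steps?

##############.

#############.#
#...........##.
.##############
##............#
##############.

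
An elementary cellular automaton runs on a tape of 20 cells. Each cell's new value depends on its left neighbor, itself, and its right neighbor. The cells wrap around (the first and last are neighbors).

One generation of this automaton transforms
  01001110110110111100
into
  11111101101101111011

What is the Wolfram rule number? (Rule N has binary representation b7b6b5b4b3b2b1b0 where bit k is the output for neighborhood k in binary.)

191

position 5: 111 → 1  (bit 7 = 1)
position 6: 110 → 0  (bit 6 = 0)
position 7: 101 → 1  (bit 5 = 1)
position 2: 100 → 1  (bit 4 = 1)
position 4: 011 → 1  (bit 3 = 1)
position 1: 010 → 1  (bit 2 = 1)
position 0: 001 → 1  (bit 1 = 1)
position 19: 000 → 1  (bit 0 = 1)
bits b7..b0 = 10111111 = 191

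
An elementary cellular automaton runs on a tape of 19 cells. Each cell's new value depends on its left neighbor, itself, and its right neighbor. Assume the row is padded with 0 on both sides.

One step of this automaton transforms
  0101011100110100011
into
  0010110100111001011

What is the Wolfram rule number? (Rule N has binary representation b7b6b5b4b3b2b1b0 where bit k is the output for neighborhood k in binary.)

position 6: 111 → 0  (bit 7 = 0)
position 7: 110 → 1  (bit 6 = 1)
position 2: 101 → 1  (bit 5 = 1)
position 8: 100 → 0  (bit 4 = 0)
position 5: 011 → 1  (bit 3 = 1)
position 1: 010 → 0  (bit 2 = 0)
position 0: 001 → 0  (bit 1 = 0)
position 15: 000 → 1  (bit 0 = 1)
bits b7..b0 = 01101001 = 105

105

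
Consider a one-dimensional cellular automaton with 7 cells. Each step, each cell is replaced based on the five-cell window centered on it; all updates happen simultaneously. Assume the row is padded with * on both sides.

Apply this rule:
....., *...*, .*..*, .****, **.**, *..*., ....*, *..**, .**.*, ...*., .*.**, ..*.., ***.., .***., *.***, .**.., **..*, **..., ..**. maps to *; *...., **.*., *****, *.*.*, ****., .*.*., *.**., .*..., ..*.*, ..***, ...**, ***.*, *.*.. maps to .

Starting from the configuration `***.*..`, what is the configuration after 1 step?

.....**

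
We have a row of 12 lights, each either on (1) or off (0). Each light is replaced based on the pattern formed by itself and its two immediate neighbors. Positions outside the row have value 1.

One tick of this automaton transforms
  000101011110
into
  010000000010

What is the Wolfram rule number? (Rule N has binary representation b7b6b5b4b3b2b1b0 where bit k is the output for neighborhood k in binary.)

65

position 8: 111 → 0  (bit 7 = 0)
position 10: 110 → 1  (bit 6 = 1)
position 4: 101 → 0  (bit 5 = 0)
position 0: 100 → 0  (bit 4 = 0)
position 7: 011 → 0  (bit 3 = 0)
position 3: 010 → 0  (bit 2 = 0)
position 2: 001 → 0  (bit 1 = 0)
position 1: 000 → 1  (bit 0 = 1)
bits b7..b0 = 01000001 = 65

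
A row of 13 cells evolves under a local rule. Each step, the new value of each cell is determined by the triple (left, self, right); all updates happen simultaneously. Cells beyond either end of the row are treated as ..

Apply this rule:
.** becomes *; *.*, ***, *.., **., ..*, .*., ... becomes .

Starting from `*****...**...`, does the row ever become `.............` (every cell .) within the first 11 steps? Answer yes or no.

*.......*....
.............
all cells are . at step 2

yes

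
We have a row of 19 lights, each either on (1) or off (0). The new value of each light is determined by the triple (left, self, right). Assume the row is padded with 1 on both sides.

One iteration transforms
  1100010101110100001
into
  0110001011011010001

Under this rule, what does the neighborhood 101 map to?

1

At position 6 the neighborhood is 101; the next row has 1 there.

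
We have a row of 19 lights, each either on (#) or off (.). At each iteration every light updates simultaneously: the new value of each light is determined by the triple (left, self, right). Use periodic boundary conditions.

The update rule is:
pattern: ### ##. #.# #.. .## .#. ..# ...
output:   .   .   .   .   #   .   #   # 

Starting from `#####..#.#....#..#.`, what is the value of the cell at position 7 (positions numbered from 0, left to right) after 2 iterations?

.

#.....#....###..#..
..####..####...#..#
position 7 holds .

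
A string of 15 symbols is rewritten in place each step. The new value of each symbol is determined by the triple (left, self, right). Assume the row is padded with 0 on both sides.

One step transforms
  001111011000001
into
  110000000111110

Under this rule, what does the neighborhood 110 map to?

At position 5 the neighborhood is 110; the next row has 0 there.

0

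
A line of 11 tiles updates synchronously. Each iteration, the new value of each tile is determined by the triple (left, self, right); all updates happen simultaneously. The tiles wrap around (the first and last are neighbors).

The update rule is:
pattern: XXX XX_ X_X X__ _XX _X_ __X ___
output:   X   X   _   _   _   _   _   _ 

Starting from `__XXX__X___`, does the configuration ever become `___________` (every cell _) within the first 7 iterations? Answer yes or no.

___XX______
____X______
___________
all cells are _ at iteration 3

yes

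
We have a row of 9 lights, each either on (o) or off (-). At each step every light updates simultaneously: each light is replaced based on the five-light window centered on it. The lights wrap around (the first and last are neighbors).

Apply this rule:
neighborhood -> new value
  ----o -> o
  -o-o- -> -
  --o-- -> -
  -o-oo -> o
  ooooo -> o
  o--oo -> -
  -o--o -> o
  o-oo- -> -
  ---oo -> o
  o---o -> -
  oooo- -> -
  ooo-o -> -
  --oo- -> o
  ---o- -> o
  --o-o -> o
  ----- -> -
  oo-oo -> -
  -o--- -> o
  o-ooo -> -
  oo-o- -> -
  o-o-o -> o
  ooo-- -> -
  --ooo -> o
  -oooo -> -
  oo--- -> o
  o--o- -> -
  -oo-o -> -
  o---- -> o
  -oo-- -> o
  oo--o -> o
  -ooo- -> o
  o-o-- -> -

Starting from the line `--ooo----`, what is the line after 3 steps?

step 1: oooo-oo--
step 2: o-----oo-
step 3: -oo-ooo--

-oo-ooo--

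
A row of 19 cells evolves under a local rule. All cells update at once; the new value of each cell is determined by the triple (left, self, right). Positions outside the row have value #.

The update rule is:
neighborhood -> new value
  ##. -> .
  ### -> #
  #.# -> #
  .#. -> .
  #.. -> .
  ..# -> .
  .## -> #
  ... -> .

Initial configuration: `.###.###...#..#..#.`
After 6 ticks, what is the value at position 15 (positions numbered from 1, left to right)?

tick 1: ###.###...........#
tick 2: ##.###............#
tick 3: #.###.............#
tick 4: .###..............#
tick 5: ###...............#
tick 6: ##................#
position 15 holds .

.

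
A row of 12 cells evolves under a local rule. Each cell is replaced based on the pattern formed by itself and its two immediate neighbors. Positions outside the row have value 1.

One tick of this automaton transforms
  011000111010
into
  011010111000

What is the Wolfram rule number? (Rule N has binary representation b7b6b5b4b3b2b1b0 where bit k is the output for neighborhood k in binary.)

position 7: 111 → 1  (bit 7 = 1)
position 2: 110 → 1  (bit 6 = 1)
position 0: 101 → 0  (bit 5 = 0)
position 3: 100 → 0  (bit 4 = 0)
position 1: 011 → 1  (bit 3 = 1)
position 10: 010 → 0  (bit 2 = 0)
position 5: 001 → 0  (bit 1 = 0)
position 4: 000 → 1  (bit 0 = 1)
bits b7..b0 = 11001001 = 201

201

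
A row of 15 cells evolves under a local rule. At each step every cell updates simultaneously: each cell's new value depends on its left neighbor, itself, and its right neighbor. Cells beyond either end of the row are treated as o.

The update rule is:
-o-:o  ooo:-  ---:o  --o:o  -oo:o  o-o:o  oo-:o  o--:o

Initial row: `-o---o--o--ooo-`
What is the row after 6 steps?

step 1: oooooooooooo-oo
step 2: -----------ooo-
step 3: oooooooooooo-oo  (repeats step 1; period 2)
step 6: -----------ooo-

-----------ooo-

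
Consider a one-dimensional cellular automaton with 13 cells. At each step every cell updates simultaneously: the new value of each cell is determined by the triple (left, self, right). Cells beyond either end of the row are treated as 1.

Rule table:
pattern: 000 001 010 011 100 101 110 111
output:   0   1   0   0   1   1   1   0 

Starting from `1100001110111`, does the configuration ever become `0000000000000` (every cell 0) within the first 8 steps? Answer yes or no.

no

0110010011000
1011101101101
1100110110110
0111011011011
1001101101100
1110110110111
0011011011000
1101101101101
step 8 is 1101101101101, still not uniform 0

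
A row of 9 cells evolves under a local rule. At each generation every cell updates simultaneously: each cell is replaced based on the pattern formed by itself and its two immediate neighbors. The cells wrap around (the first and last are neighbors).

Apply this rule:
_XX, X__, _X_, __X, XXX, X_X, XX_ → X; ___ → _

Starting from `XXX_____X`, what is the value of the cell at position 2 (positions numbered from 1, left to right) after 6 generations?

X

XXXX___XX
XXXXX_XXX
XXXXXXXXX
XXXXXXXXX  (fixed point — unchanged through generation 6)
position 2 holds X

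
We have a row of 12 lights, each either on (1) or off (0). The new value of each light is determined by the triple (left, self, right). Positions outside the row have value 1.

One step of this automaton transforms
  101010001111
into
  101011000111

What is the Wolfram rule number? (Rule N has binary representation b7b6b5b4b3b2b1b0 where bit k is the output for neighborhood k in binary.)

212

position 9: 111 → 1  (bit 7 = 1)
position 0: 110 → 1  (bit 6 = 1)
position 1: 101 → 0  (bit 5 = 0)
position 5: 100 → 1  (bit 4 = 1)
position 8: 011 → 0  (bit 3 = 0)
position 2: 010 → 1  (bit 2 = 1)
position 7: 001 → 0  (bit 1 = 0)
position 6: 000 → 0  (bit 0 = 0)
bits b7..b0 = 11010100 = 212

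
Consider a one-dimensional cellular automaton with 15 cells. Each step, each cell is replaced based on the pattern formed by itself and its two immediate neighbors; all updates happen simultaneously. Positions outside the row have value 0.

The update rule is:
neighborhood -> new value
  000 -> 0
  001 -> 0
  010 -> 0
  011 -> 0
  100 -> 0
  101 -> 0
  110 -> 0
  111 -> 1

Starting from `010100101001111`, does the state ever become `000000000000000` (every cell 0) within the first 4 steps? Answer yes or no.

yes

step 1: 000000000000110
step 2: 000000000000000
all cells are 0 at step 2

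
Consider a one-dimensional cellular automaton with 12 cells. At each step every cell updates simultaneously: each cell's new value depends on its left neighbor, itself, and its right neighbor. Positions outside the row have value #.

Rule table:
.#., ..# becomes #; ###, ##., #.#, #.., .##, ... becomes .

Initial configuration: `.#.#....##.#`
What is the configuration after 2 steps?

.#.#...#....
.#.#..##...#

.#.#..##...#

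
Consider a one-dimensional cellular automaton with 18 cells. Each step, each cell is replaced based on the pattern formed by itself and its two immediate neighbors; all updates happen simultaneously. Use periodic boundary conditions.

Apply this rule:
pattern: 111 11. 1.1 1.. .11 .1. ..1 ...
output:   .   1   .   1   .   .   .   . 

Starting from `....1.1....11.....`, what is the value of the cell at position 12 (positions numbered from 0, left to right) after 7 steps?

.

.......1....11....
........1....11...
.........1....11..
..........1....11.
...........1....11
1...........1....1
11...........1....
position 12 holds .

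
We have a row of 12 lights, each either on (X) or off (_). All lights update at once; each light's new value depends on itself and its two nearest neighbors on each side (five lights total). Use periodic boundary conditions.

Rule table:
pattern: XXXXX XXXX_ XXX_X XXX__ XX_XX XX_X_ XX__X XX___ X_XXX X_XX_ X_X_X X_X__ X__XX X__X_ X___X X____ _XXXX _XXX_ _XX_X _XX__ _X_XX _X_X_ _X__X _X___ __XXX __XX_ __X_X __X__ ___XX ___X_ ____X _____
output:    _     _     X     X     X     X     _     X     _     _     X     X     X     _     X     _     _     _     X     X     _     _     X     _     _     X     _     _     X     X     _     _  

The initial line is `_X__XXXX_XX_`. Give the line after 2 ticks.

XXXXXXXXXXX_

__XX___XX_X_
XXXXXXXXXXX_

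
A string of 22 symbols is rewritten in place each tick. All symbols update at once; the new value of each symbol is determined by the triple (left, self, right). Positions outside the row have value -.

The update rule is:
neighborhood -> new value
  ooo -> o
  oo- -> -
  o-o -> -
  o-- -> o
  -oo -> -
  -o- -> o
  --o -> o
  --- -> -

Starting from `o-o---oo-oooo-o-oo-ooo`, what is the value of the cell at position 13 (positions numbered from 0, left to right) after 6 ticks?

-

o-oo-o----oo--o-----o-
o----oo--o--oooo---ooo
oo--o--ooooo-oo-o-o-o-
--ooooo-ooo-----o-o-oo
-o-ooo---o-o---oo-o---
oo--o-o-oo-oo-o---oo--
position 13 holds -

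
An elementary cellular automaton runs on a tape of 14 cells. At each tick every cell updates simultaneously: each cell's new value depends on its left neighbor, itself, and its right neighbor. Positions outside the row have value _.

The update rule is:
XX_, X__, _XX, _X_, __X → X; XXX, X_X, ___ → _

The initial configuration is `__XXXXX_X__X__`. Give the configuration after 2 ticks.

XXXX_XX_X___XX

_XX___X_XXXXX_
XXXX_XX_X___XX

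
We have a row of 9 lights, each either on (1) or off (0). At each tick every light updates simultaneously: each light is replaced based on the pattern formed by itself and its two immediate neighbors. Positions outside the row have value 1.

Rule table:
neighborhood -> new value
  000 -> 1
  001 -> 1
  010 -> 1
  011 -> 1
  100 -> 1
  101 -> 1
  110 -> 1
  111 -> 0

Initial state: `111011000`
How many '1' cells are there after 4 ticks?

3

tick 1: 001111111
tick 2: 111000000
tick 3: 001111111  (repeats tick 1; period 2)
tick 4: 111000000
count of 1: 3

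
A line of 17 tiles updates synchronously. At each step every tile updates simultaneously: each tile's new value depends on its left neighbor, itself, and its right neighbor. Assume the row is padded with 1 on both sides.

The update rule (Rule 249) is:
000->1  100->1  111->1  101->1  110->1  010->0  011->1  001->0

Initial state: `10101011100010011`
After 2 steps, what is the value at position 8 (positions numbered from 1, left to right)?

1

11010111111001011
11101111111100111
position 8 holds 1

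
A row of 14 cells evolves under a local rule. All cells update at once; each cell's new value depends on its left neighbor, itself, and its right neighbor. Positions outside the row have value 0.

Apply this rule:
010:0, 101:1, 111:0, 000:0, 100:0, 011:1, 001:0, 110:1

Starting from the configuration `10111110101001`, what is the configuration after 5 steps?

step 1: 01100011010000
step 2: 01100011100000
step 3: 01100010100000
step 4: 01100001000000
step 5: 01100000000000

01100000000000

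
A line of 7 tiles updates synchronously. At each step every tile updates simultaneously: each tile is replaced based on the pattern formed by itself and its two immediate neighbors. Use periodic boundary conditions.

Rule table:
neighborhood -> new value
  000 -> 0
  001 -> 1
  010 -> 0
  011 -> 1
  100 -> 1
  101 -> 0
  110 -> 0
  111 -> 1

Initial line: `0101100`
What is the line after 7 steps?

0001101

1001010
0110000
1101000
1000101
0101001
0000110
0001101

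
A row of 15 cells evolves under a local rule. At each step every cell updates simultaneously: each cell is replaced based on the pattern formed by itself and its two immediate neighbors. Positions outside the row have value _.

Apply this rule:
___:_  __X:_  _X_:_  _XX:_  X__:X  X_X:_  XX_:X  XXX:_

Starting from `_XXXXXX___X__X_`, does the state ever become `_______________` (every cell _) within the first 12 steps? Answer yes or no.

______XX___X__X
_______XX___X__
________XX___X_
_________XX___X
__________XX___
___________XX__
____________XX_
_____________XX
______________X
_______________
all cells are _ at step 10

yes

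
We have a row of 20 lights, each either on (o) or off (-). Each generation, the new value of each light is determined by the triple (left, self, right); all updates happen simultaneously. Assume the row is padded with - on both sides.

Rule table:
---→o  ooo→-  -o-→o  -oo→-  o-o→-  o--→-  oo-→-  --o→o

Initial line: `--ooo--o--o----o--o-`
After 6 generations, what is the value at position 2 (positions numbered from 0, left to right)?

generation 1: oo----oo-oo-oooo-oo-
generation 2: ---ooo--------------
generation 3: ooo----ooooooooooooo
generation 4: ----ooo-------------
generation 5: oooo----oooooooooooo
generation 6: -----ooo------------
position 2 holds -

-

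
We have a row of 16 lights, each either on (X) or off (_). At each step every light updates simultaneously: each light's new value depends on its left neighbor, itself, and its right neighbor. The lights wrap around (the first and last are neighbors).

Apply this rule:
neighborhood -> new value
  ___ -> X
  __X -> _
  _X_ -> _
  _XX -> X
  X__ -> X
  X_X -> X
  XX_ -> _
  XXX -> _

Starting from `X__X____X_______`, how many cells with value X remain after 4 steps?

6

step 1: _X__XXX__XXXXXX_
step 2: __X_X__X_X_____X
step 3: X__X_X__X_XXXX__
step 4: _X__X_X__XX___X_
count of X: 6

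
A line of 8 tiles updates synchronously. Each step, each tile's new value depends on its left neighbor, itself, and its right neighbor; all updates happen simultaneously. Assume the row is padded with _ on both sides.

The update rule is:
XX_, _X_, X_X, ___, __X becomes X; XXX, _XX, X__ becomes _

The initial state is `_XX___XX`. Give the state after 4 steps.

XXX_X_XX

X_X_XX_X
XXXX_XXX
___XX__X
XXX_X_XX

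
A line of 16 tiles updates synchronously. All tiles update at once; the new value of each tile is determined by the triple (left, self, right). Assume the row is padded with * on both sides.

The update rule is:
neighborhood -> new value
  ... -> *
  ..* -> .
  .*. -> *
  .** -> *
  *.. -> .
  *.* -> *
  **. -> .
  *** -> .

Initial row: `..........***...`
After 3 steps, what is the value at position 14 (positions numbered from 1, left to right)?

.********.*...*.
**.......**.*.**
...*****.*.****.
position 14 holds *

*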